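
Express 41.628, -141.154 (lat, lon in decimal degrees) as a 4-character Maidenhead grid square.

Add 180° to longitude and 90° to latitude: 38.85, 131.63.
Field (20°×10°, letters A–R): 38.85/20 → 1 → B, 131.63/10 → 13 → N; chars BN.
Square (2°×1°, digits 0–9): 18.85/2 → 9, 1.63/1 → 1; chars 91.

BN91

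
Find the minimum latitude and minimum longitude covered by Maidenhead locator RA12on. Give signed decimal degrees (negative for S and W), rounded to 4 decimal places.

Field R=17, A=0: +17·20° lon, +0·10° lat → SW at lon 160°, lat -90°.
Square 1, 2: +1·2° lon, +2·1° lat → SW at lon 162°, lat -88°.
Subsquare o=14, n=13: +14·0.0833333° lon, +13·0.0416667° lat → SW at lon 163.167°, lat -87.4583°.
latitude -87.4583, longitude 163.1667.

-87.4583, 163.1667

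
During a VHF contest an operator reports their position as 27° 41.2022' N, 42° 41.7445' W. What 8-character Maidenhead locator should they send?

GL87pq64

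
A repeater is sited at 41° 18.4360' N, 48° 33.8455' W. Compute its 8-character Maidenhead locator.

Shift to the Maidenhead origin (180°W, 90°S): lon 131.43591, lat 131.30727.
Field: 131.43591/20 → 6 → G, 131.30727/10 → 13 → N; chars GN.
Square: 11.43591/2 → 5, 1.30727/1 → 1; chars 51.
Subsquare: 1.43591/0.0833333 → 17 → r, 0.30727/0.0416667 → 7 → h; chars rh.
Extended square: 0.01924/0.00833333 → 2, 0.01560/0.00416667 → 3; chars 23.

GN51rh23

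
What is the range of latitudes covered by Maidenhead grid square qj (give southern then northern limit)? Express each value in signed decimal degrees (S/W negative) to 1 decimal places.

Field Q=16, J=9: +16·20° lon, +9·10° lat → SW at lon 140°, lat 0°.
Cell spans 20° lon × 10° lat.
south 0.0, north 10.0.

0.0, 10.0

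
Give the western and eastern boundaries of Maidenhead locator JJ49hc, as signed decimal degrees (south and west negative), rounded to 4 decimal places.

Field J=9, J=9: +9·20° lon, +9·10° lat → SW at lon 0°, lat 0°.
Square 4, 9: +4·2° lon, +9·1° lat → SW at lon 8°, lat 9°.
Subsquare h=7, c=2: +7·0.0833333° lon, +2·0.0416667° lat → SW at lon 8.58333°, lat 9.08333°.
Cell spans 0.0833333° lon × 0.0416667° lat.
west 8.5833, east 8.6667.

8.5833, 8.6667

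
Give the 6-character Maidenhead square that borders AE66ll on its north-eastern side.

Longitude subsquare l = 11; +1 → 12 = m.
Latitude subsquare l = 11; +1 → 12 = m.

AE66mm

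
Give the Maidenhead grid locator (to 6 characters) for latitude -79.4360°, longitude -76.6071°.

FB10qn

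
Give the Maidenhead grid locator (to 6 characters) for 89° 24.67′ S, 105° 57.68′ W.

DA70ao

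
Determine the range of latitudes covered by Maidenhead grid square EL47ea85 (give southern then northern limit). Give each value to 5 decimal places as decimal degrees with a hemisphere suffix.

27.02083° N, 27.02500° N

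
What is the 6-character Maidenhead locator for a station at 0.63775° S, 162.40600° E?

RI19ei

Shift to the Maidenhead origin (180°W, 90°S): lon 342.4060, lat 89.3623.
Field: 342.4060/20 → 17 → R, 89.3623/10 → 8 → I; chars RI.
Square: 2.4060/2 → 1, 9.3623/1 → 9; chars 19.
Subsquare: 0.4060/0.0833333 → 4 → e, 0.3623/0.0416667 → 8 → i; chars ei.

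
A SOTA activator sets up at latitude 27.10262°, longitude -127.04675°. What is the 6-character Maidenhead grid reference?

Offset from 180°W / 90°S: lon 52.9532°, lat 117.1026°.
Field: 52.9532/20 → 2 → C, 117.1026/10 → 11 → L; chars CL.
Square: 12.9532/2 → 6, 7.1026/1 → 7; chars 67.
Subsquare: 0.9532/0.0833333 → 11 → l, 0.1026/0.0416667 → 2 → c; chars lc.

CL67lc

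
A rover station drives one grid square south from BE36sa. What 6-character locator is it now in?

Latitude subsquare a = 0; −1 → -1, wraps to 23 = x, carry into square.
Latitude square 6; −1 → 5.
The longitude characters are unchanged.

BE35sx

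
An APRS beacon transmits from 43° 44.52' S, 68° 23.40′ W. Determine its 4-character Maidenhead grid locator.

Add 180° to longitude and 90° to latitude: 111.61, 46.26.
Field: 111.61/20 → 5 → F, 46.26/10 → 4 → E; chars FE.
Square: 11.61/2 → 5, 6.26/1 → 6; chars 56.

FE56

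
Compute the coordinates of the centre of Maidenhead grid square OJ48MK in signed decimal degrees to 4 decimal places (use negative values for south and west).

Field O=14, J=9: +14·20° lon, +9·10° lat → SW at lon 100°, lat 0°.
Square 4, 8: +4·2° lon, +8·1° lat → SW at lon 108°, lat 8°.
Subsquare m=12, k=10: +12·0.0833333° lon, +10·0.0416667° lat → SW at lon 109°, lat 8.41667°.
Cell spans 0.0833333° lon × 0.0416667° lat. Centre is SW corner plus half of each.
latitude 8.4375, longitude 109.0417.

8.4375, 109.0417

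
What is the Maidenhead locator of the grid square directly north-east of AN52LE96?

Longitude extended square 9; +1 → 10, wraps to 0, carry into subsquare.
Longitude subsquare l = 11; +1 → 12 = m.
Latitude extended square 6; +1 → 7.

AN52me07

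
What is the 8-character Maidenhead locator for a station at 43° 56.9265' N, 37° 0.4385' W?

Shift to the Maidenhead origin (180°W, 90°S): lon 142.99269, lat 133.94878.
Field: 142.99269/20 → 7 → H, 133.94878/10 → 13 → N; chars HN.
Square: 2.99269/2 → 1, 3.94878/1 → 3; chars 13.
Subsquare: 0.99269/0.0833333 → 11 → l, 0.94878/0.0416667 → 22 → w; chars lw.
Extended square: 0.07603/0.00833333 → 9, 0.03211/0.00416667 → 7; chars 97.

HN13lw97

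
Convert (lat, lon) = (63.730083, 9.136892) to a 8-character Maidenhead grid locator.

Offset from 180°W / 90°S: lon 189.13689°, lat 153.73008°.
Field (20°×10°, letters A–R): 189.13689/20 → 9 → J, 153.73008/10 → 15 → P; chars JP.
Square (2°×1°, digits 0–9): 9.13689/2 → 4, 3.73008/1 → 3; chars 43.
Subsquare (5′×2.5′, letters a–x): 1.13689/0.0833333 → 13 → n, 0.73008/0.0416667 → 17 → r; chars nr.
Extended square (30″×15″, digits 0–9): 0.05356/0.00833333 → 6, 0.02175/0.00416667 → 5; chars 65.

JP43nr65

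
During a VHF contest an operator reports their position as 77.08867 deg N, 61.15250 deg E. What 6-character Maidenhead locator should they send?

Add 180° to longitude and 90° to latitude: 241.1525, 167.0887.
Field: 241.1525/20 → 12 → M, 167.0887/10 → 16 → Q; chars MQ.
Square: 1.1525/2 → 0, 7.0887/1 → 7; chars 07.
Subsquare: 1.1525/0.0833333 → 13 → n, 0.0887/0.0416667 → 2 → c; chars nc.

MQ07nc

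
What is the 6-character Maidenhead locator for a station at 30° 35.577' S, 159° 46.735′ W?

BF09cj

Add 180° to longitude and 90° to latitude: 20.2211, 59.4070.
Field: lon ⌊20.2211/20⌋ = 1 → B; lat ⌊59.4070/10⌋ = 5 → F.
Square: lon ⌊0.2211/2⌋ = 0; lat ⌊9.4070/1⌋ = 9.
Subsquare: lon ⌊0.2211/0.0833333⌋ = 2 → c; lat ⌊0.4070/0.0416667⌋ = 9 → j.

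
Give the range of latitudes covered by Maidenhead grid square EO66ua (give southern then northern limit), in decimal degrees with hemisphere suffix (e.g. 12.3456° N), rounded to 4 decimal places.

56.0000° N, 56.0417° N

Field E=4, O=14: +4·20° lon, +14·10° lat → SW at lon -100°, lat 50°.
Square 6, 6: +6·2° lon, +6·1° lat → SW at lon -88°, lat 56°.
Subsquare u=20, a=0: +20·0.0833333° lon, +0·0.0416667° lat → SW at lon -86.3333°, lat 56°.
Cell spans 0.0833333° lon × 0.0416667° lat.
south 56.0000° N, north 56.0417° N.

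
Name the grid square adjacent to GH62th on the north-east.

Longitude subsquare t = 19; +1 → 20 = u.
Latitude subsquare h = 7; +1 → 8 = i.

GH62ui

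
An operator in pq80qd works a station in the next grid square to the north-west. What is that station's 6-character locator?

PQ80pe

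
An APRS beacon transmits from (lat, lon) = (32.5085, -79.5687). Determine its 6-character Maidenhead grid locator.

Shift to the Maidenhead origin (180°W, 90°S): lon 100.4313, lat 122.5085.
Field: 100.4313/20 → 5 → F, 122.5085/10 → 12 → M; chars FM.
Square: 0.4313/2 → 0, 2.5085/1 → 2; chars 02.
Subsquare: 0.4313/0.0833333 → 5 → f, 0.5085/0.0416667 → 12 → m; chars fm.

FM02fm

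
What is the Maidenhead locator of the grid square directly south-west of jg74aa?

Longitude subsquare a = 0; −1 → -1, wraps to 23 = x, carry into square.
Longitude square 7; −1 → 6.
Latitude subsquare a = 0; −1 → -1, wraps to 23 = x, carry into square.
Latitude square 4; −1 → 3.

JG63xx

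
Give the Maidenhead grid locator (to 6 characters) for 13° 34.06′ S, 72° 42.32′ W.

FH36pk

Offset from 180°W / 90°S: lon 107.2947°, lat 76.4323°.
Field (20°×10°, letters A–R): lon ⌊107.2947/20⌋ = 5 → F; lat ⌊76.4323/10⌋ = 7 → H.
Square (2°×1°, digits 0–9): lon ⌊7.2947/2⌋ = 3; lat ⌊6.4323/1⌋ = 6.
Subsquare (5′×2.5′, letters a–x): lon ⌊1.2947/0.0833333⌋ = 15 → p; lat ⌊0.4323/0.0416667⌋ = 10 → k.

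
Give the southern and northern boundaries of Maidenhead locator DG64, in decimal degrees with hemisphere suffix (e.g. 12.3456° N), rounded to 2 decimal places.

Field D=3, G=6: +3·20° lon, +6·10° lat → SW at lon -120°, lat -30°.
Square 6, 4: +6·2° lon, +4·1° lat → SW at lon -108°, lat -26°.
Cell spans 2° lon × 1° lat.
south 26.00° S, north 25.00° S.

26.00° S, 25.00° S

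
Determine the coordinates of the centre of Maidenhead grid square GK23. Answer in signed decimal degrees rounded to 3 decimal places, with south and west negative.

Field G=6, K=10: +6·20° lon, +10·10° lat → SW at lon -60°, lat 10°.
Square 2, 3: +2·2° lon, +3·1° lat → SW at lon -56°, lat 13°.
Cell spans 2° lon × 1° lat. Centre is SW corner plus half of each.
latitude 13.500, longitude -55.000.

13.500, -55.000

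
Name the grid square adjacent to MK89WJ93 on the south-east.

MK89xj02

Longitude extended square 9; +1 → 10, wraps to 0, carry into subsquare.
Longitude subsquare w = 22; +1 → 23 = x.
Latitude extended square 3; −1 → 2.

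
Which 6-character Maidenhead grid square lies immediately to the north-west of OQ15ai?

OQ05xj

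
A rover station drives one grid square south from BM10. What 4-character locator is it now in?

Latitude square 0; −1 → -1, wraps to 9, carry into field.
Latitude field M = 12; −1 → 11 = L.
The longitude characters are unchanged.

BL19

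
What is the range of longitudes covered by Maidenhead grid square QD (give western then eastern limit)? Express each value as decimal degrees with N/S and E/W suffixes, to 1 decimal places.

Field Q=16, D=3: +16·20° lon, +3·10° lat → SW at lon 140°, lat -60°.
Cell spans 20° lon × 10° lat.
west 140.0° E, east 160.0° E.

140.0° E, 160.0° E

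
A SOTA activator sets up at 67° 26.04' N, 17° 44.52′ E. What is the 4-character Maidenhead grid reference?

Shift to the Maidenhead origin (180°W, 90°S): lon 197.74, lat 157.43.
Field (20°×10°, letters A–R): 197.74/20 → 9 → J, 157.43/10 → 15 → P; chars JP.
Square (2°×1°, digits 0–9): 17.74/2 → 8, 7.43/1 → 7; chars 87.

JP87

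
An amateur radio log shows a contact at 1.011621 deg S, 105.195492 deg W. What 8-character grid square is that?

DI78jx67

Offset from 180°W / 90°S: lon 74.80451°, lat 88.98838°.
Field: lon ⌊74.80451/20⌋ = 3 → D; lat ⌊88.98838/10⌋ = 8 → I.
Square: lon ⌊14.80451/2⌋ = 7; lat ⌊8.98838/1⌋ = 8.
Subsquare: lon ⌊0.80451/0.0833333⌋ = 9 → j; lat ⌊0.98838/0.0416667⌋ = 23 → x.
Extended square: lon ⌊0.05451/0.00833333⌋ = 6; lat ⌊0.03005/0.00416667⌋ = 7.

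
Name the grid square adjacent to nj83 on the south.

Latitude square 3; −1 → 2.
The longitude characters are unchanged.

NJ82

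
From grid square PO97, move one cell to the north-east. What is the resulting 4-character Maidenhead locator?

Longitude square 9; +1 → 10, wraps to 0, carry into field.
Longitude field P = 15; +1 → 16 = Q.
Latitude square 7; +1 → 8.

QO08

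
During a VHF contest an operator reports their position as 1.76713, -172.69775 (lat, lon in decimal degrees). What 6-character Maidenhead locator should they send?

AJ31ps

Add 180° to longitude and 90° to latitude: 7.3022, 91.7671.
Field: lon ⌊7.3022/20⌋ = 0 → A; lat ⌊91.7671/10⌋ = 9 → J.
Square: lon ⌊7.3022/2⌋ = 3; lat ⌊1.7671/1⌋ = 1.
Subsquare: lon ⌊1.3022/0.0833333⌋ = 15 → p; lat ⌊0.7671/0.0416667⌋ = 18 → s.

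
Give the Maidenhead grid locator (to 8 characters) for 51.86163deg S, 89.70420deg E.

Add 180° to longitude and 90° to latitude: 269.70420, 38.13837.
Field (20°×10°, letters A–R): lon ⌊269.70420/20⌋ = 13 → N; lat ⌊38.13837/10⌋ = 3 → D.
Square (2°×1°, digits 0–9): lon ⌊9.70420/2⌋ = 4; lat ⌊8.13837/1⌋ = 8.
Subsquare (5′×2.5′, letters a–x): lon ⌊1.70420/0.0833333⌋ = 20 → u; lat ⌊0.13837/0.0416667⌋ = 3 → d.
Extended square (30″×15″, digits 0–9): lon ⌊0.03753/0.00833333⌋ = 4; lat ⌊0.01337/0.00416667⌋ = 3.

ND48ud43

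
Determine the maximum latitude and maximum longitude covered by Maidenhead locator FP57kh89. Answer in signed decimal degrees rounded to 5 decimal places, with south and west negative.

67.33333, -69.09167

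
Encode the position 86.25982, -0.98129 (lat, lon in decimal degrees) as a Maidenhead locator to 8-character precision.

Offset from 180°W / 90°S: lon 179.01871°, lat 176.25982°.
Field: 179.01871/20 → 8 → I, 176.25982/10 → 17 → R; chars IR.
Square: 19.01871/2 → 9, 6.25982/1 → 6; chars 96.
Subsquare: 1.01871/0.0833333 → 12 → m, 0.25982/0.0416667 → 6 → g; chars mg.
Extended square: 0.01871/0.00833333 → 2, 0.00982/0.00416667 → 2; chars 22.

IR96mg22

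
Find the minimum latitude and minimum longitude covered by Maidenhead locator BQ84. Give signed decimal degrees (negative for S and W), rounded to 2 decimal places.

74.00, -144.00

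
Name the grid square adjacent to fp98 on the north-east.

GP09

Longitude square 9; +1 → 10, wraps to 0, carry into field.
Longitude field F = 5; +1 → 6 = G.
Latitude square 8; +1 → 9.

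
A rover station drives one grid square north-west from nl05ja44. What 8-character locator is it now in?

Longitude extended square 4; −1 → 3.
Latitude extended square 4; +1 → 5.

NL05ja35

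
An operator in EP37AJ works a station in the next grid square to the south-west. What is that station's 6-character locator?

EP27xi

Longitude subsquare a = 0; −1 → -1, wraps to 23 = x, carry into square.
Longitude square 3; −1 → 2.
Latitude subsquare j = 9; −1 → 8 = i.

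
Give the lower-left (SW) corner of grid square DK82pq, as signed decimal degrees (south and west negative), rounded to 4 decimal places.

Field D=3, K=10: +3·20° lon, +10·10° lat → SW at lon -120°, lat 10°.
Square 8, 2: +8·2° lon, +2·1° lat → SW at lon -104°, lat 12°.
Subsquare p=15, q=16: +15·0.0833333° lon, +16·0.0416667° lat → SW at lon -102.75°, lat 12.6667°.
latitude 12.6667, longitude -102.7500.

12.6667, -102.7500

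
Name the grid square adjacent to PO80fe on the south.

PO80fd

Latitude subsquare e = 4; −1 → 3 = d.
The longitude characters are unchanged.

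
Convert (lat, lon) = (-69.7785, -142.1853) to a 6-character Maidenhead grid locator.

BC80vf

Add 180° to longitude and 90° to latitude: 37.8147, 20.2215.
Field: 37.8147/20 → 1 → B, 20.2215/10 → 2 → C; chars BC.
Square: 17.8147/2 → 8, 0.2215/1 → 0; chars 80.
Subsquare: 1.8147/0.0833333 → 21 → v, 0.2215/0.0416667 → 5 → f; chars vf.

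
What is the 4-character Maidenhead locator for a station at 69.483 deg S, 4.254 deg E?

JC20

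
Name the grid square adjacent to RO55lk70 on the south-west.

RO55lj69

Longitude extended square 7; −1 → 6.
Latitude extended square 0; −1 → -1, wraps to 9, carry into subsquare.
Latitude subsquare k = 10; −1 → 9 = j.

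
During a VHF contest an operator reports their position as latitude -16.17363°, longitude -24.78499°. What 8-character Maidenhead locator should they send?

HH73ot58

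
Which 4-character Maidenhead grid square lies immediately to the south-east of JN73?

JN82

Longitude square 7; +1 → 8.
Latitude square 3; −1 → 2.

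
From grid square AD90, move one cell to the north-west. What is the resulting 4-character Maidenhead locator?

AD81

Longitude square 9; −1 → 8.
Latitude square 0; +1 → 1.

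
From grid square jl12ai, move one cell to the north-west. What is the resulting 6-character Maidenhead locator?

JL02xj

Longitude subsquare a = 0; −1 → -1, wraps to 23 = x, carry into square.
Longitude square 1; −1 → 0.
Latitude subsquare i = 8; +1 → 9 = j.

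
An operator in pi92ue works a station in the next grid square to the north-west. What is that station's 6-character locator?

Longitude subsquare u = 20; −1 → 19 = t.
Latitude subsquare e = 4; +1 → 5 = f.

PI92tf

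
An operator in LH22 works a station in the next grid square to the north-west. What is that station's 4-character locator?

Longitude square 2; −1 → 1.
Latitude square 2; +1 → 3.

LH13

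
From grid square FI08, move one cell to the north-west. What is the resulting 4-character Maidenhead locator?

Longitude square 0; −1 → -1, wraps to 9, carry into field.
Longitude field F = 5; −1 → 4 = E.
Latitude square 8; +1 → 9.

EI99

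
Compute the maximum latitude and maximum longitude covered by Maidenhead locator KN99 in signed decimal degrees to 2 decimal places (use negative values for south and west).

50.00, 40.00

Field K=10, N=13: +10·20° lon, +13·10° lat → SW at lon 20°, lat 40°.
Square 9, 9: +9·2° lon, +9·1° lat → SW at lon 38°, lat 49°.
Cell spans 2° lon × 1° lat. NE corner is SW corner plus one full cell.
latitude 50.00, longitude 40.00.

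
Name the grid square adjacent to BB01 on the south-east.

BB10

Longitude square 0; +1 → 1.
Latitude square 1; −1 → 0.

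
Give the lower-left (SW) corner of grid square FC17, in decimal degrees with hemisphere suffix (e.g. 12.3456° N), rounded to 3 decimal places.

63.000° S, 78.000° W

Field F=5, C=2: +5·20° lon, +2·10° lat → SW at lon -80°, lat -70°.
Square 1, 7: +1·2° lon, +7·1° lat → SW at lon -78°, lat -63°.
latitude 63.000° S, longitude 78.000° W.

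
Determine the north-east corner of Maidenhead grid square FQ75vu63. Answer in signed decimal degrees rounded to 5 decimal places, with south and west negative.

Field F=5, Q=16: +5·20° lon, +16·10° lat → SW at lon -80°, lat 70°.
Square 7, 5: +7·2° lon, +5·1° lat → SW at lon -66°, lat 75°.
Subsquare v=21, u=20: +21·0.0833333° lon, +20·0.0416667° lat → SW at lon -64.25°, lat 75.8333°.
Extended square 6, 3: +6·0.00833333° lon, +3·0.00416667° lat → SW at lon -64.2°, lat 75.8458°.
Cell spans 0.00833333° lon × 0.00416667° lat. NE corner is SW corner plus one full cell.
latitude 75.85000, longitude -64.19167.

75.85000, -64.19167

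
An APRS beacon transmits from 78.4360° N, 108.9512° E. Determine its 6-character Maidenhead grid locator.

OQ48lk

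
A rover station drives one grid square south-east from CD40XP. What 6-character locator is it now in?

Longitude subsquare x = 23; +1 → 24, wraps to 0 = a, carry into square.
Longitude square 4; +1 → 5.
Latitude subsquare p = 15; −1 → 14 = o.

CD50ao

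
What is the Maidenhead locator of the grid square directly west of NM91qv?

NM91pv

Longitude subsquare q = 16; −1 → 15 = p.
The latitude characters are unchanged.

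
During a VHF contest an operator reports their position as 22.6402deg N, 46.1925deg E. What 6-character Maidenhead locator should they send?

LL32cp

Shift to the Maidenhead origin (180°W, 90°S): lon 226.1925, lat 112.6402.
Field (20°×10°, letters A–R): lon ⌊226.1925/20⌋ = 11 → L; lat ⌊112.6402/10⌋ = 11 → L.
Square (2°×1°, digits 0–9): lon ⌊6.1925/2⌋ = 3; lat ⌊2.6402/1⌋ = 2.
Subsquare (5′×2.5′, letters a–x): lon ⌊0.1925/0.0833333⌋ = 2 → c; lat ⌊0.6402/0.0416667⌋ = 15 → p.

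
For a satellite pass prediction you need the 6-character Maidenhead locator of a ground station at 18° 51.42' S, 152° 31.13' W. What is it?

BH31rd

Shift to the Maidenhead origin (180°W, 90°S): lon 27.4812, lat 71.1430.
Field (20°×10°, letters A–R): lon ⌊27.4812/20⌋ = 1 → B; lat ⌊71.1430/10⌋ = 7 → H.
Square (2°×1°, digits 0–9): lon ⌊7.4812/2⌋ = 3; lat ⌊1.1430/1⌋ = 1.
Subsquare (5′×2.5′, letters a–x): lon ⌊1.4812/0.0833333⌋ = 17 → r; lat ⌊0.1430/0.0416667⌋ = 3 → d.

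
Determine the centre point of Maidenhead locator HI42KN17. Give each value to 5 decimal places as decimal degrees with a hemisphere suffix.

Field H=7, I=8: +7·20° lon, +8·10° lat → SW at lon -40°, lat -10°.
Square 4, 2: +4·2° lon, +2·1° lat → SW at lon -32°, lat -8°.
Subsquare k=10, n=13: +10·0.0833333° lon, +13·0.0416667° lat → SW at lon -31.1667°, lat -7.45833°.
Extended square 1, 7: +1·0.00833333° lon, +7·0.00416667° lat → SW at lon -31.1583°, lat -7.42917°.
Cell spans 0.00833333° lon × 0.00416667° lat. Centre is SW corner plus half of each.
latitude 7.42708° S, longitude 31.15417° W.

7.42708° S, 31.15417° W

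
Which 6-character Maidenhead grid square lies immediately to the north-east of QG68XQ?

Longitude subsquare x = 23; +1 → 24, wraps to 0 = a, carry into square.
Longitude square 6; +1 → 7.
Latitude subsquare q = 16; +1 → 17 = r.

QG78ar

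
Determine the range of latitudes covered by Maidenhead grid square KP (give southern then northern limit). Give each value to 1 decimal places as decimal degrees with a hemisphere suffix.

60.0° N, 70.0° N

Field K=10, P=15: +10·20° lon, +15·10° lat → SW at lon 20°, lat 60°.
Cell spans 20° lon × 10° lat.
south 60.0° N, north 70.0° N.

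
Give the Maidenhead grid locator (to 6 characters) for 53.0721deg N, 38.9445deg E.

Add 180° to longitude and 90° to latitude: 218.9445, 143.0721.
Field: 218.9445/20 → 10 → K, 143.0721/10 → 14 → O; chars KO.
Square: 18.9445/2 → 9, 3.0721/1 → 3; chars 93.
Subsquare: 0.9445/0.0833333 → 11 → l, 0.0721/0.0416667 → 1 → b; chars lb.

KO93lb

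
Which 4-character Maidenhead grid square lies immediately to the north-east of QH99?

RI00

Longitude square 9; +1 → 10, wraps to 0, carry into field.
Longitude field Q = 16; +1 → 17 = R.
Latitude square 9; +1 → 10, wraps to 0, carry into field.
Latitude field H = 7; +1 → 8 = I.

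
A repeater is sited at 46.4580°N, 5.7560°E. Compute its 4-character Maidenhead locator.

Shift to the Maidenhead origin (180°W, 90°S): lon 185.76, lat 136.46.
Field: 185.76/20 → 9 → J, 136.46/10 → 13 → N; chars JN.
Square: 5.76/2 → 2, 6.46/1 → 6; chars 26.

JN26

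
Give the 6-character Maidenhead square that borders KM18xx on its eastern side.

KM28ax

Longitude subsquare x = 23; +1 → 24, wraps to 0 = a, carry into square.
Longitude square 1; +1 → 2.
The latitude characters are unchanged.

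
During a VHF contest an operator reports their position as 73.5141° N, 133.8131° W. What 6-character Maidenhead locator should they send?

Shift to the Maidenhead origin (180°W, 90°S): lon 46.1869, lat 163.5141.
Field: lon ⌊46.1869/20⌋ = 2 → C; lat ⌊163.5141/10⌋ = 16 → Q.
Square: lon ⌊6.1869/2⌋ = 3; lat ⌊3.5141/1⌋ = 3.
Subsquare: lon ⌊0.1869/0.0833333⌋ = 2 → c; lat ⌊0.5141/0.0416667⌋ = 12 → m.

CQ33cm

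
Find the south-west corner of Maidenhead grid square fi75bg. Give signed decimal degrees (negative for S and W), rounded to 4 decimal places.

-4.7500, -65.9167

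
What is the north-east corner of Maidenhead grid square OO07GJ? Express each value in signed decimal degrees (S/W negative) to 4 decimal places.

57.4167, 100.5833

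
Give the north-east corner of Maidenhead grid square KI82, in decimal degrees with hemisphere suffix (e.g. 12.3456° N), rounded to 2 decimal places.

7.00° S, 38.00° E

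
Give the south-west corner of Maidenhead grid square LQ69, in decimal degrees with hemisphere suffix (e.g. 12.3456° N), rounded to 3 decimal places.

Field L=11, Q=16: +11·20° lon, +16·10° lat → SW at lon 40°, lat 70°.
Square 6, 9: +6·2° lon, +9·1° lat → SW at lon 52°, lat 79°.
latitude 79.000° N, longitude 52.000° E.

79.000° N, 52.000° E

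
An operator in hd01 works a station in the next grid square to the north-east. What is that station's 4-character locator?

HD12

Longitude square 0; +1 → 1.
Latitude square 1; +1 → 2.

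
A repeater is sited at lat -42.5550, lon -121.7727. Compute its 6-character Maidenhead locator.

CE97ck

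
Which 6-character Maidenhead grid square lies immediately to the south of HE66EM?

HE66el

Latitude subsquare m = 12; −1 → 11 = l.
The longitude characters are unchanged.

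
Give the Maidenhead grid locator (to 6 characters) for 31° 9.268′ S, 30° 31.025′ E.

Add 180° to longitude and 90° to latitude: 210.5171, 58.8455.
Field: 210.5171/20 → 10 → K, 58.8455/10 → 5 → F; chars KF.
Square: 10.5171/2 → 5, 8.8455/1 → 8; chars 58.
Subsquare: 0.5171/0.0833333 → 6 → g, 0.8455/0.0416667 → 20 → u; chars gu.

KF58gu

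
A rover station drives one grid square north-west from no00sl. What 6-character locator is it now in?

NO00rm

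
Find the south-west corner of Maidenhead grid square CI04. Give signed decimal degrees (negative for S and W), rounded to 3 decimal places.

Field C=2, I=8: +2·20° lon, +8·10° lat → SW at lon -140°, lat -10°.
Square 0, 4: +0·2° lon, +4·1° lat → SW at lon -140°, lat -6°.
latitude -6.000, longitude -140.000.

-6.000, -140.000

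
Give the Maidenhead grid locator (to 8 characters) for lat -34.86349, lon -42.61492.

Offset from 180°W / 90°S: lon 137.38508°, lat 55.13651°.
Field: 137.38508/20 → 6 → G, 55.13651/10 → 5 → F; chars GF.
Square: 17.38508/2 → 8, 5.13651/1 → 5; chars 85.
Subsquare: 1.38508/0.0833333 → 16 → q, 0.13651/0.0416667 → 3 → d; chars qd.
Extended square: 0.05175/0.00833333 → 6, 0.01151/0.00416667 → 2; chars 62.

GF85qd62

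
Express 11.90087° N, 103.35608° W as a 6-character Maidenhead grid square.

DK81hv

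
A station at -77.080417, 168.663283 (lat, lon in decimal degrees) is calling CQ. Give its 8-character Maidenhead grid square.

RB42hw90

Offset from 180°W / 90°S: lon 348.66328°, lat 12.91958°.
Field (20°×10°, letters A–R): 348.66328/20 → 17 → R, 12.91958/10 → 1 → B; chars RB.
Square (2°×1°, digits 0–9): 8.66328/2 → 4, 2.91958/1 → 2; chars 42.
Subsquare (5′×2.5′, letters a–x): 0.66328/0.0833333 → 7 → h, 0.91958/0.0416667 → 22 → w; chars hw.
Extended square (30″×15″, digits 0–9): 0.07995/0.00833333 → 9, 0.00292/0.00416667 → 0; chars 90.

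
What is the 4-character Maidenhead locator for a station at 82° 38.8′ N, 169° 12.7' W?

AR52

Add 180° to longitude and 90° to latitude: 10.79, 172.65.
Field: 10.79/20 → 0 → A, 172.65/10 → 17 → R; chars AR.
Square: 10.79/2 → 5, 2.65/1 → 2; chars 52.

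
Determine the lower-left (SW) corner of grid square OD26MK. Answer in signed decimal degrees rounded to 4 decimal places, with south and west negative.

-53.5833, 105.0000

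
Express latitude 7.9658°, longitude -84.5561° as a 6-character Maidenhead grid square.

Shift to the Maidenhead origin (180°W, 90°S): lon 95.4439, lat 97.9658.
Field (20°×10°, letters A–R): lon ⌊95.4439/20⌋ = 4 → E; lat ⌊97.9658/10⌋ = 9 → J.
Square (2°×1°, digits 0–9): lon ⌊15.4439/2⌋ = 7; lat ⌊7.9658/1⌋ = 7.
Subsquare (5′×2.5′, letters a–x): lon ⌊1.4439/0.0833333⌋ = 17 → r; lat ⌊0.9658/0.0416667⌋ = 23 → x.

EJ77rx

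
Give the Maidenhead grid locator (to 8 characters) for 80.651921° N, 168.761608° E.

Shift to the Maidenhead origin (180°W, 90°S): lon 348.76161, lat 170.65192.
Field: lon ⌊348.76161/20⌋ = 17 → R; lat ⌊170.65192/10⌋ = 17 → R.
Square: lon ⌊8.76161/2⌋ = 4; lat ⌊0.65192/1⌋ = 0.
Subsquare: lon ⌊0.76161/0.0833333⌋ = 9 → j; lat ⌊0.65192/0.0416667⌋ = 15 → p.
Extended square: lon ⌊0.01161/0.00833333⌋ = 1; lat ⌊0.02692/0.00416667⌋ = 6.

RR40jp16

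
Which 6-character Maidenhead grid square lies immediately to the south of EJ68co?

EJ68cn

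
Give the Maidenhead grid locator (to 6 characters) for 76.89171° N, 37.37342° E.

Shift to the Maidenhead origin (180°W, 90°S): lon 217.3734, lat 166.8917.
Field (20°×10°, letters A–R): lon ⌊217.3734/20⌋ = 10 → K; lat ⌊166.8917/10⌋ = 16 → Q.
Square (2°×1°, digits 0–9): lon ⌊17.3734/2⌋ = 8; lat ⌊6.8917/1⌋ = 6.
Subsquare (5′×2.5′, letters a–x): lon ⌊1.3734/0.0833333⌋ = 16 → q; lat ⌊0.8917/0.0416667⌋ = 21 → v.

KQ86qv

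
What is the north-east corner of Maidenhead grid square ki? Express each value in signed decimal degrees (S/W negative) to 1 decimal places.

Field K=10, I=8: +10·20° lon, +8·10° lat → SW at lon 20°, lat -10°.
Cell spans 20° lon × 10° lat. NE corner is SW corner plus one full cell.
latitude 0.0, longitude 40.0.

0.0, 40.0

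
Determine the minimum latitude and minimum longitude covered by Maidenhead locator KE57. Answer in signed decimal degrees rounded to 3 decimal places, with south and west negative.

Field K=10, E=4: +10·20° lon, +4·10° lat → SW at lon 20°, lat -50°.
Square 5, 7: +5·2° lon, +7·1° lat → SW at lon 30°, lat -43°.
latitude -43.000, longitude 30.000.

-43.000, 30.000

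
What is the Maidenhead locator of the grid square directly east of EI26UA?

EI26va

Longitude subsquare u = 20; +1 → 21 = v.
The latitude characters are unchanged.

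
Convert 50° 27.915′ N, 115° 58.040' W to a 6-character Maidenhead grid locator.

Offset from 180°W / 90°S: lon 64.0327°, lat 140.4652°.
Field: lon ⌊64.0327/20⌋ = 3 → D; lat ⌊140.4652/10⌋ = 14 → O.
Square: lon ⌊4.0327/2⌋ = 2; lat ⌊0.4652/1⌋ = 0.
Subsquare: lon ⌊0.0327/0.0833333⌋ = 0 → a; lat ⌊0.4652/0.0416667⌋ = 11 → l.

DO20al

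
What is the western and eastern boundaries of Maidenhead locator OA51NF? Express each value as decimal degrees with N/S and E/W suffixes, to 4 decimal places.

Field O=14, A=0: +14·20° lon, +0·10° lat → SW at lon 100°, lat -90°.
Square 5, 1: +5·2° lon, +1·1° lat → SW at lon 110°, lat -89°.
Subsquare n=13, f=5: +13·0.0833333° lon, +5·0.0416667° lat → SW at lon 111.083°, lat -88.7917°.
Cell spans 0.0833333° lon × 0.0416667° lat.
west 111.0833° E, east 111.1667° E.

111.0833° E, 111.1667° E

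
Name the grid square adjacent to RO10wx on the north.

Latitude subsquare x = 23; +1 → 24, wraps to 0 = a, carry into square.
Latitude square 0; +1 → 1.
The longitude characters are unchanged.

RO11wa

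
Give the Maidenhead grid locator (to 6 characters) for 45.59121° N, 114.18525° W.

DN25vo

Add 180° to longitude and 90° to latitude: 65.8148, 135.5912.
Field (20°×10°, letters A–R): 65.8148/20 → 3 → D, 135.5912/10 → 13 → N; chars DN.
Square (2°×1°, digits 0–9): 5.8148/2 → 2, 5.5912/1 → 5; chars 25.
Subsquare (5′×2.5′, letters a–x): 1.8148/0.0833333 → 21 → v, 0.5912/0.0416667 → 14 → o; chars vo.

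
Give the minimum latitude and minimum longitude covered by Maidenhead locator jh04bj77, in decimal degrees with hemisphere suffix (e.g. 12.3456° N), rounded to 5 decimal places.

15.59583° S, 0.14167° E

Field J=9, H=7: +9·20° lon, +7·10° lat → SW at lon 0°, lat -20°.
Square 0, 4: +0·2° lon, +4·1° lat → SW at lon 0°, lat -16°.
Subsquare b=1, j=9: +1·0.0833333° lon, +9·0.0416667° lat → SW at lon 0.0833333°, lat -15.625°.
Extended square 7, 7: +7·0.00833333° lon, +7·0.00416667° lat → SW at lon 0.141667°, lat -15.5958°.
latitude 15.59583° S, longitude 0.14167° E.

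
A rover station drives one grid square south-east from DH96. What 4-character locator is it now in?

Longitude square 9; +1 → 10, wraps to 0, carry into field.
Longitude field D = 3; +1 → 4 = E.
Latitude square 6; −1 → 5.

EH05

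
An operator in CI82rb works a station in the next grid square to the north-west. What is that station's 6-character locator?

CI82qc

Longitude subsquare r = 17; −1 → 16 = q.
Latitude subsquare b = 1; +1 → 2 = c.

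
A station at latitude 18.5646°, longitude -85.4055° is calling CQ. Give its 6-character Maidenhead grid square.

Offset from 180°W / 90°S: lon 94.5945°, lat 108.5646°.
Field (20°×10°, letters A–R): 94.5945/20 → 4 → E, 108.5646/10 → 10 → K; chars EK.
Square (2°×1°, digits 0–9): 14.5945/2 → 7, 8.5646/1 → 8; chars 78.
Subsquare (5′×2.5′, letters a–x): 0.5945/0.0833333 → 7 → h, 0.5646/0.0416667 → 13 → n; chars hn.

EK78hn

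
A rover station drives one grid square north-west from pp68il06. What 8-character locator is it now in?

Longitude extended square 0; −1 → -1, wraps to 9, carry into subsquare.
Longitude subsquare i = 8; −1 → 7 = h.
Latitude extended square 6; +1 → 7.

PP68hl97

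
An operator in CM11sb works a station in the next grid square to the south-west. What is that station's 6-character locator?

Longitude subsquare s = 18; −1 → 17 = r.
Latitude subsquare b = 1; −1 → 0 = a.

CM11ra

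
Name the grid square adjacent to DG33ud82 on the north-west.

DG33ud73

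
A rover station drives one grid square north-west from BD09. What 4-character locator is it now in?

AE90

Longitude square 0; −1 → -1, wraps to 9, carry into field.
Longitude field B = 1; −1 → 0 = A.
Latitude square 9; +1 → 10, wraps to 0, carry into field.
Latitude field D = 3; +1 → 4 = E.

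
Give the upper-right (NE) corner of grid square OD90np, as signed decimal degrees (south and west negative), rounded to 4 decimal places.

-59.3333, 119.1667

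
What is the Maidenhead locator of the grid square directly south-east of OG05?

Longitude square 0; +1 → 1.
Latitude square 5; −1 → 4.

OG14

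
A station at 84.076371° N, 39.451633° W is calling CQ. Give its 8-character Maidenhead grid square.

Offset from 180°W / 90°S: lon 140.54837°, lat 174.07637°.
Field: lon ⌊140.54837/20⌋ = 7 → H; lat ⌊174.07637/10⌋ = 17 → R.
Square: lon ⌊0.54837/2⌋ = 0; lat ⌊4.07637/1⌋ = 4.
Subsquare: lon ⌊0.54837/0.0833333⌋ = 6 → g; lat ⌊0.07637/0.0416667⌋ = 1 → b.
Extended square: lon ⌊0.04837/0.00833333⌋ = 5; lat ⌊0.03470/0.00416667⌋ = 8.

HR04gb58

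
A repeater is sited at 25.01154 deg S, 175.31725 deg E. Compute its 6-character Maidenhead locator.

Shift to the Maidenhead origin (180°W, 90°S): lon 355.3173, lat 64.9885.
Field: 355.3173/20 → 17 → R, 64.9885/10 → 6 → G; chars RG.
Square: 15.3173/2 → 7, 4.9885/1 → 4; chars 74.
Subsquare: 1.3173/0.0833333 → 15 → p, 0.9885/0.0416667 → 23 → x; chars px.

RG74px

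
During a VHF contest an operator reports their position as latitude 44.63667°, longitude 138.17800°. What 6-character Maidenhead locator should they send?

PN94cp

Shift to the Maidenhead origin (180°W, 90°S): lon 318.1780, lat 134.6367.
Field: lon ⌊318.1780/20⌋ = 15 → P; lat ⌊134.6367/10⌋ = 13 → N.
Square: lon ⌊18.1780/2⌋ = 9; lat ⌊4.6367/1⌋ = 4.
Subsquare: lon ⌊0.1780/0.0833333⌋ = 2 → c; lat ⌊0.6367/0.0416667⌋ = 15 → p.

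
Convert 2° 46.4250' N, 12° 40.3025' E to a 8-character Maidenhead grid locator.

JJ62is05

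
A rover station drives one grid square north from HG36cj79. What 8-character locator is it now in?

HG36ck70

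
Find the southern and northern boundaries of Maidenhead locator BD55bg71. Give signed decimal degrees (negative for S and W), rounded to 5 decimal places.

-54.74583, -54.74167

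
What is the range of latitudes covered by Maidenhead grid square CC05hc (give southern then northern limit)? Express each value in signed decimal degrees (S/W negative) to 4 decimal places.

Field C=2, C=2: +2·20° lon, +2·10° lat → SW at lon -140°, lat -70°.
Square 0, 5: +0·2° lon, +5·1° lat → SW at lon -140°, lat -65°.
Subsquare h=7, c=2: +7·0.0833333° lon, +2·0.0416667° lat → SW at lon -139.417°, lat -64.9167°.
Cell spans 0.0833333° lon × 0.0416667° lat.
south -64.9167, north -64.8750.

-64.9167, -64.8750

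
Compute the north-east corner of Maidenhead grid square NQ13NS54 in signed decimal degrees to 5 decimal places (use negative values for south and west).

Field N=13, Q=16: +13·20° lon, +16·10° lat → SW at lon 80°, lat 70°.
Square 1, 3: +1·2° lon, +3·1° lat → SW at lon 82°, lat 73°.
Subsquare n=13, s=18: +13·0.0833333° lon, +18·0.0416667° lat → SW at lon 83.0833°, lat 73.75°.
Extended square 5, 4: +5·0.00833333° lon, +4·0.00416667° lat → SW at lon 83.125°, lat 73.7667°.
Cell spans 0.00833333° lon × 0.00416667° lat. NE corner is SW corner plus one full cell.
latitude 73.77083, longitude 83.13333.

73.77083, 83.13333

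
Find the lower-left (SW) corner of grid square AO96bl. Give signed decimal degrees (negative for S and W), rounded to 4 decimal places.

Field A=0, O=14: +0·20° lon, +14·10° lat → SW at lon -180°, lat 50°.
Square 9, 6: +9·2° lon, +6·1° lat → SW at lon -162°, lat 56°.
Subsquare b=1, l=11: +1·0.0833333° lon, +11·0.0416667° lat → SW at lon -161.917°, lat 56.4583°.
latitude 56.4583, longitude -161.9167.

56.4583, -161.9167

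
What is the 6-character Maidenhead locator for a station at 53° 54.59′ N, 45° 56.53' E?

LO23xv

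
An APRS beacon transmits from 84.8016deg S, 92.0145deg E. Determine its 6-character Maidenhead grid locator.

NA65ae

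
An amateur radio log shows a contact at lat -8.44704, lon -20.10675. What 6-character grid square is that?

Shift to the Maidenhead origin (180°W, 90°S): lon 159.8932, lat 81.5530.
Field: 159.8932/20 → 7 → H, 81.5530/10 → 8 → I; chars HI.
Square: 19.8932/2 → 9, 1.5530/1 → 1; chars 91.
Subsquare: 1.8932/0.0833333 → 22 → w, 0.5530/0.0416667 → 13 → n; chars wn.

HI91wn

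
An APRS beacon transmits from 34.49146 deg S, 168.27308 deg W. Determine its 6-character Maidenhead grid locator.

AF55um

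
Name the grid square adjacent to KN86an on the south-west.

Longitude subsquare a = 0; −1 → -1, wraps to 23 = x, carry into square.
Longitude square 8; −1 → 7.
Latitude subsquare n = 13; −1 → 12 = m.

KN76xm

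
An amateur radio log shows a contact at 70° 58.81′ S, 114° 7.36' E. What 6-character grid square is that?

Shift to the Maidenhead origin (180°W, 90°S): lon 294.1227, lat 19.0198.
Field: 294.1227/20 → 14 → O, 19.0198/10 → 1 → B; chars OB.
Square: 14.1227/2 → 7, 9.0198/1 → 9; chars 79.
Subsquare: 0.1227/0.0833333 → 1 → b, 0.0198/0.0416667 → 0 → a; chars ba.

OB79ba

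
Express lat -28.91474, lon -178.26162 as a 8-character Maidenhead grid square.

Shift to the Maidenhead origin (180°W, 90°S): lon 1.73838, lat 61.08526.
Field (20°×10°, letters A–R): 1.73838/20 → 0 → A, 61.08526/10 → 6 → G; chars AG.
Square (2°×1°, digits 0–9): 1.73838/2 → 0, 1.08526/1 → 1; chars 01.
Subsquare (5′×2.5′, letters a–x): 1.73838/0.0833333 → 20 → u, 0.08526/0.0416667 → 2 → c; chars uc.
Extended square (30″×15″, digits 0–9): 0.07171/0.00833333 → 8, 0.00193/0.00416667 → 0; chars 80.

AG01uc80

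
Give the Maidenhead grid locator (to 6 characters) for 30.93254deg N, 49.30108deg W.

GM50iw

Offset from 180°W / 90°S: lon 130.6989°, lat 120.9325°.
Field: lon ⌊130.6989/20⌋ = 6 → G; lat ⌊120.9325/10⌋ = 12 → M.
Square: lon ⌊10.6989/2⌋ = 5; lat ⌊0.9325/1⌋ = 0.
Subsquare: lon ⌊0.6989/0.0833333⌋ = 8 → i; lat ⌊0.9325/0.0416667⌋ = 22 → w.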